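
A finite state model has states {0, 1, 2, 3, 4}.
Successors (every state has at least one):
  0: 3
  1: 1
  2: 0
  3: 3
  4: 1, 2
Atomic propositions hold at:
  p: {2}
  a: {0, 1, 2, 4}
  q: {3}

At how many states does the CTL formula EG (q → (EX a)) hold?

Sat(EX a) = {s : some successor in {0, 1, 2, 4}} = {1, 2, 4}
Sat(q → (EX a)) = {0, 1, 2, 4}
EG (q → (EX a)): greatest fixpoint, start Z0 = {0, 1, 2, 4}, keep only states in Sat with some successor in Z. Z1 = {1, 2, 4}; Z2 = {1, 4}; fixed.
Sat(EG (q → (EX a))) = {1, 4}
|Sat(EG (q → (EX a)))| = |{1, 4}| = 2.

2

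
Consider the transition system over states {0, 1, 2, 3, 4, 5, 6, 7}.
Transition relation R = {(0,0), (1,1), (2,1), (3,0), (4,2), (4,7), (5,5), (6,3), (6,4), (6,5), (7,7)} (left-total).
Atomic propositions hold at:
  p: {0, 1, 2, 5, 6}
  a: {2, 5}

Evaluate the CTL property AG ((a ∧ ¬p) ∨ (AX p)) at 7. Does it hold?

Sat(¬p) = {3, 4, 7}
Sat(a ∧ ¬p) = ∅
Sat(AX p) = {s : every successor in {0, 1, 2, 5, 6}} = {0, 1, 2, 3, 5}
Sat((a ∧ ¬p) ∨ (AX p)) = {0, 1, 2, 3, 5}
AG ((a ∧ ¬p) ∨ (AX p)): greatest fixpoint, start Z0 = {0, 1, 2, 3, 5}, keep only states in Sat with every successor in Z. Already a fixed point.
Sat(AG ((a ∧ ¬p) ∨ (AX p))) = {0, 1, 2, 3, 5}
7 ∉ Sat(AG ((a ∧ ¬p) ∨ (AX p))) = {0, 1, 2, 3, 5}, so the formula does not hold at 7.

No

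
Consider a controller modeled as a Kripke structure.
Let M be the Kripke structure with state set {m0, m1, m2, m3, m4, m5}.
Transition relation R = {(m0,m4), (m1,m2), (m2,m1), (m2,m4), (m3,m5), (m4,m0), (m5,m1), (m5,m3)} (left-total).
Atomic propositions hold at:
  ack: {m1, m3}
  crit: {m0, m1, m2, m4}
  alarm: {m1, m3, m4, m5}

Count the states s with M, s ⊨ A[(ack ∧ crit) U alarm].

Sat(ack ∧ crit) = {m1}
A[(ack ∧ crit) U alarm]: least fixpoint, start Z0 = Sat(alarm) = {m1, m3, m4, m5}, add states in Sat(ack ∧ crit) with every successor in Z. Already a fixed point.
Sat(A[(ack ∧ crit) U alarm]) = {m1, m3, m4, m5}
|Sat(A[(ack ∧ crit) U alarm])| = |{m1, m3, m4, m5}| = 4.

4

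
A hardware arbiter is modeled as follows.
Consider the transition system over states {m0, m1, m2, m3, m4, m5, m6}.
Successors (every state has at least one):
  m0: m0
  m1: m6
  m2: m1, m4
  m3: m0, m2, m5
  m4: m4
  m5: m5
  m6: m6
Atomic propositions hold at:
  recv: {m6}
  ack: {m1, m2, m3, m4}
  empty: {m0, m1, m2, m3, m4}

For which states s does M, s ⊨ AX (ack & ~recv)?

{m2, m4}

Sat(~recv) = {m0, m1, m2, m3, m4, m5}
Sat(ack & ~recv) = {m1, m2, m3, m4}
Sat(AX (ack & ~recv)) = {s : every successor in {m1, m2, m3, m4}} = {m2, m4}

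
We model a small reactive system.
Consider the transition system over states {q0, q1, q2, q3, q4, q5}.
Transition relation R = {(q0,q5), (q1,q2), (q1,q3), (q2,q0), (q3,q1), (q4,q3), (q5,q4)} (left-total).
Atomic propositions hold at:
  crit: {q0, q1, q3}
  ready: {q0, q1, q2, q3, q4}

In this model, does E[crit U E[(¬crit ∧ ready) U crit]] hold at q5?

Sat(¬crit) = {q2, q4, q5}
Sat(¬crit ∧ ready) = {q2, q4}
E[(¬crit ∧ ready) U crit]: least fixpoint, start Z0 = Sat(crit) = {q0, q1, q3}, add states in Sat(¬crit ∧ ready) with some successor in Z. Z1 = {q0, q1, q2, q3, q4}; fixed.
Sat(E[(¬crit ∧ ready) U crit]) = {q0, q1, q2, q3, q4}
E[crit U E[(¬crit ∧ ready) U crit]]: least fixpoint, start Z0 = Sat(E[(¬crit ∧ ready) U crit]) = {q0, q1, q2, q3, q4}, add states in Sat(crit) with some successor in Z. Already a fixed point.
Sat(E[crit U E[(¬crit ∧ ready) U crit]]) = {q0, q1, q2, q3, q4}
q5 ∉ Sat(E[crit U E[(¬crit ∧ ready) U crit]]) = {q0, q1, q2, q3, q4}, so the formula does not hold at q5.

No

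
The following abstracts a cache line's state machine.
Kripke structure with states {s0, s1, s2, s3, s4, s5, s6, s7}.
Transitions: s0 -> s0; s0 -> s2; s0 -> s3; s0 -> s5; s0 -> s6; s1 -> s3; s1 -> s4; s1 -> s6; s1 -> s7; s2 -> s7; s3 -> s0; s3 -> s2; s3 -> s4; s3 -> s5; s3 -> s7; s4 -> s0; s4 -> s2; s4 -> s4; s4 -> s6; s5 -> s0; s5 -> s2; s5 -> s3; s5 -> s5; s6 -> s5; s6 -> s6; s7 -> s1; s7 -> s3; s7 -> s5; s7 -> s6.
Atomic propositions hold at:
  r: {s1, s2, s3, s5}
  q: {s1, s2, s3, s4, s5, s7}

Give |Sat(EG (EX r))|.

Sat(EX r) = {s : some successor in {s1, s2, s3, s5}} = {s0, s1, s3, s4, s5, s6, s7}
EG (EX r): greatest fixpoint, start Z0 = {s0, s1, s3, s4, s5, s6, s7}, keep only states in Sat with some successor in Z. Already a fixed point.
Sat(EG (EX r)) = {s0, s1, s3, s4, s5, s6, s7}
|Sat(EG (EX r))| = |{s0, s1, s3, s4, s5, s6, s7}| = 7.

7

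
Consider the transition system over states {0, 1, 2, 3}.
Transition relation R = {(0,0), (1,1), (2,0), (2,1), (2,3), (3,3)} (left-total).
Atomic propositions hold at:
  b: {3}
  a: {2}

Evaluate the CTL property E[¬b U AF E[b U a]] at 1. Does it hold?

Sat(¬b) = {0, 1, 2}
E[b U a]: least fixpoint, start Z0 = Sat(a) = {2}, add states in Sat(b) with some successor in Z. Already a fixed point.
Sat(E[b U a]) = {2}
AF E[b U a]: least fixpoint, start Z0 = {2}, add states with every successor in Z. Already a fixed point.
Sat(AF E[b U a]) = {2}
E[¬b U AF E[b U a]]: least fixpoint, start Z0 = Sat(AF E[b U a]) = {2}, add states in Sat(¬b) with some successor in Z. Already a fixed point.
Sat(E[¬b U AF E[b U a]]) = {2}
1 ∉ Sat(E[¬b U AF E[b U a]]) = {2}, so the formula does not hold at 1.

No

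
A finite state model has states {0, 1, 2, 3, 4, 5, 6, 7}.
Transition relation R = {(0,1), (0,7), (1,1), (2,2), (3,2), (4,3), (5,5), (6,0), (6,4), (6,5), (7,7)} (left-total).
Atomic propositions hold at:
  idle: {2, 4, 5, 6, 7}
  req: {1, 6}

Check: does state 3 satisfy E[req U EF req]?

EF req: least fixpoint, start Z0 = {1, 6}, add states with some successor in Z. Z1 = {0, 1, 6}; fixed.
Sat(EF req) = {0, 1, 6}
E[req U EF req]: least fixpoint, start Z0 = Sat(EF req) = {0, 1, 6}, add states in Sat(req) with some successor in Z. Already a fixed point.
Sat(E[req U EF req]) = {0, 1, 6}
3 ∉ Sat(E[req U EF req]) = {0, 1, 6}, so the formula does not hold at 3.

No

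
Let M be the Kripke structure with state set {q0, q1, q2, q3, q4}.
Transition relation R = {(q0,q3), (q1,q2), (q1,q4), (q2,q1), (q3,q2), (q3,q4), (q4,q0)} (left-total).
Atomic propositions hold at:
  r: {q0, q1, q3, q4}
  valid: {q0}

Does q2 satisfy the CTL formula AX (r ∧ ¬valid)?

Yes

Sat(¬valid) = {q1, q2, q3, q4}
Sat(r ∧ ¬valid) = {q1, q3, q4}
Sat(AX (r ∧ ¬valid)) = {s : every successor in {q1, q3, q4}} = {q0, q2}
q2 ∈ Sat(AX (r ∧ ¬valid)) = {q0, q2}, so the formula holds at q2.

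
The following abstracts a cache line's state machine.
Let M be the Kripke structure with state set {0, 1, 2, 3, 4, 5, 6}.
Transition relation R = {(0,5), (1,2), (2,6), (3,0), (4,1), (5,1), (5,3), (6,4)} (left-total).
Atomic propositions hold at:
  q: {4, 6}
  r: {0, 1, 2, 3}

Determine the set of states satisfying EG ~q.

Sat(~q) = {0, 1, 2, 3, 5}
EG ~q: greatest fixpoint, start Z0 = {0, 1, 2, 3, 5}, keep only states in Sat with some successor in Z. Z1 = {0, 1, 3, 5}; Z2 = {0, 3, 5}; fixed.
Sat(EG ~q) = {0, 3, 5}

{0, 3, 5}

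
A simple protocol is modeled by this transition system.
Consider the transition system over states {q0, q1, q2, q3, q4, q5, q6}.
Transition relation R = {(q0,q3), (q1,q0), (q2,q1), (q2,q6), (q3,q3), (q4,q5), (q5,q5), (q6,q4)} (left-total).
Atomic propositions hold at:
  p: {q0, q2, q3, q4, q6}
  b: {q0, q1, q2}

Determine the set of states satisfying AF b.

AF b: least fixpoint, start Z0 = {q0, q1, q2}, add states with every successor in Z. Already a fixed point.
Sat(AF b) = {q0, q1, q2}

{q0, q1, q2}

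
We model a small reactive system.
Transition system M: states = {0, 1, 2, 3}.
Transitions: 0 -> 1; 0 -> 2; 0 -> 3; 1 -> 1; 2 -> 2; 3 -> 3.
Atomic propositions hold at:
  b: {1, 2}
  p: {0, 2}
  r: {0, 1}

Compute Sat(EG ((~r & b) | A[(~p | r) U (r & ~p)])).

Sat(~r) = {2, 3}
Sat(~r & b) = {2}
Sat(~p) = {1, 3}
Sat(~p | r) = {0, 1, 3}
Sat(r & ~p) = {1}
A[(~p | r) U (r & ~p)]: least fixpoint, start Z0 = Sat((r & ~p)) = {1}, add states in Sat(~p | r) with every successor in Z. Already a fixed point.
Sat(A[(~p | r) U (r & ~p)]) = {1}
Sat((~r & b) | A[(~p | r) U (r & ~p)]) = {1, 2}
EG ((~r & b) | A[(~p | r) U (r & ~p)]): greatest fixpoint, start Z0 = {1, 2}, keep only states in Sat with some successor in Z. Already a fixed point.
Sat(EG ((~r & b) | A[(~p | r) U (r & ~p)])) = {1, 2}

{1, 2}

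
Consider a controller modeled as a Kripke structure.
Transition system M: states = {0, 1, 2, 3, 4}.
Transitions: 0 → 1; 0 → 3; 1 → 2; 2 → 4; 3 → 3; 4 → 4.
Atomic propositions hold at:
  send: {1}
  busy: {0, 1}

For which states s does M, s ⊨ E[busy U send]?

E[busy U send]: least fixpoint, start Z0 = Sat(send) = {1}, add states in Sat(busy) with some successor in Z. Z1 = {0, 1}; fixed.
Sat(E[busy U send]) = {0, 1}

{0, 1}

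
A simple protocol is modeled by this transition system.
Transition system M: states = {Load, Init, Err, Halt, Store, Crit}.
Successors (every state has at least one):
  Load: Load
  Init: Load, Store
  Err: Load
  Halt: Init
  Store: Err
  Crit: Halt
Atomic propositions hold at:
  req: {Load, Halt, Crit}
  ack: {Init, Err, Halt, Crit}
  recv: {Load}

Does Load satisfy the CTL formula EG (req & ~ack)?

Sat(~ack) = {Load, Store}
Sat(req & ~ack) = {Load}
EG (req & ~ack): greatest fixpoint, start Z0 = {Load}, keep only states in Sat with some successor in Z. Already a fixed point.
Sat(EG (req & ~ack)) = {Load}
Load ∈ Sat(EG (req & ~ack)) = {Load}, so the formula holds at Load.

Yes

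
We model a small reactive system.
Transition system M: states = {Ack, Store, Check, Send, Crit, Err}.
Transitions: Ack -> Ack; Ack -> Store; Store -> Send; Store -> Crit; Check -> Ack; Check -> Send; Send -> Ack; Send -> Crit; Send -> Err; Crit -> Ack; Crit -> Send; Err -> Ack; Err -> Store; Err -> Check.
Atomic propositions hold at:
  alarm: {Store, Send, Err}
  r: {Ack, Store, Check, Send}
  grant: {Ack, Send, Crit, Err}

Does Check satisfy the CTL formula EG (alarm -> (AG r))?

Yes

AG r: greatest fixpoint, start Z0 = {Ack, Store, Check, Send}, keep only states in Sat with every successor in Z. Z1 = {Ack, Check}; Z2 = ∅; fixed.
Sat(AG r) = ∅
Sat(alarm -> (AG r)) = {Ack, Check, Crit}
EG (alarm -> (AG r)): greatest fixpoint, start Z0 = {Ack, Check, Crit}, keep only states in Sat with some successor in Z. Already a fixed point.
Sat(EG (alarm -> (AG r))) = {Ack, Check, Crit}
Check ∈ Sat(EG (alarm -> (AG r))) = {Ack, Check, Crit}, so the formula holds at Check.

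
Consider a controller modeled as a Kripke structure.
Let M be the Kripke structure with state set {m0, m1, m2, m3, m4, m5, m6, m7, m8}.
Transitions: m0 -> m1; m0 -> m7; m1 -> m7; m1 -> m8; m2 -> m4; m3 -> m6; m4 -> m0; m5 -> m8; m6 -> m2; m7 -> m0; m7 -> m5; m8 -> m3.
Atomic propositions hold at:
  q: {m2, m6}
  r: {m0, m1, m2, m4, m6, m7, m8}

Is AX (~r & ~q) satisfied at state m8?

Yes

Sat(~r) = {m3, m5}
Sat(~q) = {m0, m1, m3, m4, m5, m7, m8}
Sat(~r & ~q) = {m3, m5}
Sat(AX (~r & ~q)) = {s : every successor in {m3, m5}} = {m8}
m8 ∈ Sat(AX (~r & ~q)) = {m8}, so the formula holds at m8.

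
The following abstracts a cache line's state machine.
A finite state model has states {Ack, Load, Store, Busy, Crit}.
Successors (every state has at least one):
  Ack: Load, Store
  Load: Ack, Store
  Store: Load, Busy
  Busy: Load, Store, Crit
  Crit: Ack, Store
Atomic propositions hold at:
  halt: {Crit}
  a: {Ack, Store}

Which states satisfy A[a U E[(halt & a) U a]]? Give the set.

{Ack, Store}

Sat(halt & a) = ∅
E[(halt & a) U a]: least fixpoint, start Z0 = Sat(a) = {Ack, Store}, add states in Sat(halt & a) with some successor in Z. Already a fixed point.
Sat(E[(halt & a) U a]) = {Ack, Store}
A[a U E[(halt & a) U a]]: least fixpoint, start Z0 = Sat(E[(halt & a) U a]) = {Ack, Store}, add states in Sat(a) with every successor in Z. Already a fixed point.
Sat(A[a U E[(halt & a) U a]]) = {Ack, Store}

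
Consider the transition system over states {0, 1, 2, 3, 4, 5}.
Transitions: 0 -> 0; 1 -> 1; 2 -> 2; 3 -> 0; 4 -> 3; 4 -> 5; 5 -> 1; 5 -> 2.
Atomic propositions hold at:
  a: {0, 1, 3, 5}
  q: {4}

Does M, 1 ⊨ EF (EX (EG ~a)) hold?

Sat(~a) = {2, 4}
EG ~a: greatest fixpoint, start Z0 = {2, 4}, keep only states in Sat with some successor in Z. Z1 = {2}; fixed.
Sat(EG ~a) = {2}
Sat(EX (EG ~a)) = {s : some successor in {2}} = {2, 5}
EF (EX (EG ~a)): least fixpoint, start Z0 = {2, 5}, add states with some successor in Z. Z1 = {2, 4, 5}; fixed.
Sat(EF (EX (EG ~a))) = {2, 4, 5}
1 ∉ Sat(EF (EX (EG ~a))) = {2, 4, 5}, so the formula does not hold at 1.

No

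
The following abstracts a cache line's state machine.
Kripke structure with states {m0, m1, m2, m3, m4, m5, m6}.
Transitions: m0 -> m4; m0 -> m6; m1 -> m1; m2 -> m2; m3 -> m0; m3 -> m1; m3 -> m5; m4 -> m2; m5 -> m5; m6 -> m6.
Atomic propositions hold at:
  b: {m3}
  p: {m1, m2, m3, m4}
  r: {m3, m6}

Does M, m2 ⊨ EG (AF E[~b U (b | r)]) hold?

No

Sat(~b) = {m0, m1, m2, m4, m5, m6}
Sat(b | r) = {m3, m6}
E[~b U (b | r)]: least fixpoint, start Z0 = Sat((b | r)) = {m3, m6}, add states in Sat(~b) with some successor in Z. Z1 = {m0, m3, m6}; fixed.
Sat(E[~b U (b | r)]) = {m0, m3, m6}
AF E[~b U (b | r)]: least fixpoint, start Z0 = {m0, m3, m6}, add states with every successor in Z. Already a fixed point.
Sat(AF E[~b U (b | r)]) = {m0, m3, m6}
EG (AF E[~b U (b | r)]): greatest fixpoint, start Z0 = {m0, m3, m6}, keep only states in Sat with some successor in Z. Already a fixed point.
Sat(EG (AF E[~b U (b | r)])) = {m0, m3, m6}
m2 ∉ Sat(EG (AF E[~b U (b | r)])) = {m0, m3, m6}, so the formula does not hold at m2.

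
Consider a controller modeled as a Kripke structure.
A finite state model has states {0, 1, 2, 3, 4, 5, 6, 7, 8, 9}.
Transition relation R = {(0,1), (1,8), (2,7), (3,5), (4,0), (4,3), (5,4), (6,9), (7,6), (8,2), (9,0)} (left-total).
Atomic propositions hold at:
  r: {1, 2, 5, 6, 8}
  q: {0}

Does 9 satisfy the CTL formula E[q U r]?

No

E[q U r]: least fixpoint, start Z0 = Sat(r) = {1, 2, 5, 6, 8}, add states in Sat(q) with some successor in Z. Z1 = {0, 1, 2, 5, 6, 8}; fixed.
Sat(E[q U r]) = {0, 1, 2, 5, 6, 8}
9 ∉ Sat(E[q U r]) = {0, 1, 2, 5, 6, 8}, so the formula does not hold at 9.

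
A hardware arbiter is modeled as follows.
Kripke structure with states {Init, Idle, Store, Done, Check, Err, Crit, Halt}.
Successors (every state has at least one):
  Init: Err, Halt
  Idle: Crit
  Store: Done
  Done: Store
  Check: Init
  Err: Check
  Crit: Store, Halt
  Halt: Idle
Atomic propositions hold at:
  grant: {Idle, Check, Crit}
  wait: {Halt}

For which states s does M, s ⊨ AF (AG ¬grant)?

Sat(¬grant) = {Init, Store, Done, Err, Halt}
AG ¬grant: greatest fixpoint, start Z0 = {Init, Store, Done, Err, Halt}, keep only states in Sat with every successor in Z. Z1 = {Init, Store, Done}; Z2 = {Store, Done}; fixed.
Sat(AG ¬grant) = {Store, Done}
AF (AG ¬grant): least fixpoint, start Z0 = {Store, Done}, add states with every successor in Z. Already a fixed point.
Sat(AF (AG ¬grant)) = {Store, Done}

{Store, Done}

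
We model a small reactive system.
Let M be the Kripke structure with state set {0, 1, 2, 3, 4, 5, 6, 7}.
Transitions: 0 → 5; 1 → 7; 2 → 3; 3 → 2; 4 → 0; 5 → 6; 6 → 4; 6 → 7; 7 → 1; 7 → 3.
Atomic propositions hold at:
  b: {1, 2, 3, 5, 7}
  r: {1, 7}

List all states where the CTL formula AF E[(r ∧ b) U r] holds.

Sat(r ∧ b) = {1, 7}
E[(r ∧ b) U r]: least fixpoint, start Z0 = Sat(r) = {1, 7}, add states in Sat(r ∧ b) with some successor in Z. Already a fixed point.
Sat(E[(r ∧ b) U r]) = {1, 7}
AF E[(r ∧ b) U r]: least fixpoint, start Z0 = {1, 7}, add states with every successor in Z. Already a fixed point.
Sat(AF E[(r ∧ b) U r]) = {1, 7}

{1, 7}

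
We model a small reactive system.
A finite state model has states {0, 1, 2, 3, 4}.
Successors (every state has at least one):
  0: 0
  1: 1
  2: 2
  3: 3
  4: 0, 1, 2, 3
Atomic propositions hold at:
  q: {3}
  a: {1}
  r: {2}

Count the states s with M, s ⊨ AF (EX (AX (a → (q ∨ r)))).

4

Sat(q ∨ r) = {2, 3}
Sat(a → (q ∨ r)) = {0, 2, 3, 4}
Sat(AX (a → (q ∨ r))) = {s : every successor in {0, 2, 3, 4}} = {0, 2, 3}
Sat(EX (AX (a → (q ∨ r)))) = {s : some successor in {0, 2, 3}} = {0, 2, 3, 4}
AF (EX (AX (a → (q ∨ r)))): least fixpoint, start Z0 = {0, 2, 3, 4}, add states with every successor in Z. Already a fixed point.
Sat(AF (EX (AX (a → (q ∨ r))))) = {0, 2, 3, 4}
|Sat(AF (EX (AX (a → (q ∨ r)))))| = |{0, 2, 3, 4}| = 4.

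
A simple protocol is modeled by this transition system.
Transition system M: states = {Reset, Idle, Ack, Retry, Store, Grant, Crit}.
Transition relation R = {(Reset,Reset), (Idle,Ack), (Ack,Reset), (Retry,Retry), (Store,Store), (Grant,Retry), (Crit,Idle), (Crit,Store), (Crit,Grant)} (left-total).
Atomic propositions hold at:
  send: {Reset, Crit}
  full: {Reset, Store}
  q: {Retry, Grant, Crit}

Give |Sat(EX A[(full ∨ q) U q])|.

Sat(full ∨ q) = {Reset, Retry, Store, Grant, Crit}
A[(full ∨ q) U q]: least fixpoint, start Z0 = Sat(q) = {Retry, Grant, Crit}, add states in Sat(full ∨ q) with every successor in Z. Already a fixed point.
Sat(A[(full ∨ q) U q]) = {Retry, Grant, Crit}
Sat(EX A[(full ∨ q) U q]) = {s : some successor in {Retry, Grant, Crit}} = {Retry, Grant, Crit}
|Sat(EX A[(full ∨ q) U q])| = |{Retry, Grant, Crit}| = 3.

3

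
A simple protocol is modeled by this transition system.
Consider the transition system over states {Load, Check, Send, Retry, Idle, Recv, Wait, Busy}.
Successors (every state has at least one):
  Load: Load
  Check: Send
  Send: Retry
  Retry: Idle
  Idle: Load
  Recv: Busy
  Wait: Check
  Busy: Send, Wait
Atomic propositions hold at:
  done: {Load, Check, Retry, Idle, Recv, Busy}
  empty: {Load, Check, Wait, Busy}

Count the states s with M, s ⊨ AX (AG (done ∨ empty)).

4

Sat(done ∨ empty) = {Load, Check, Retry, Idle, Recv, Wait, Busy}
AG (done ∨ empty): greatest fixpoint, start Z0 = {Load, Check, Retry, Idle, Recv, Wait, Busy}, keep only states in Sat with every successor in Z. Z1 = {Load, Retry, Idle, Recv, Wait}; Z2 = {Load, Retry, Idle}; fixed.
Sat(AG (done ∨ empty)) = {Load, Retry, Idle}
Sat(AX (AG (done ∨ empty))) = {s : every successor in {Load, Retry, Idle}} = {Load, Send, Retry, Idle}
|Sat(AX (AG (done ∨ empty)))| = |{Load, Send, Retry, Idle}| = 4.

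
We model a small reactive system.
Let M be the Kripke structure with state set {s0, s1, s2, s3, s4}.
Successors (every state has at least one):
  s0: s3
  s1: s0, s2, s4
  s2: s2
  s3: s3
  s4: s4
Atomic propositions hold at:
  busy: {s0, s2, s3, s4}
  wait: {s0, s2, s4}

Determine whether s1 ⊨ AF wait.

AF wait: least fixpoint, start Z0 = {s0, s2, s4}, add states with every successor in Z. Z1 = {s0, s1, s2, s4}; fixed.
Sat(AF wait) = {s0, s1, s2, s4}
s1 ∈ Sat(AF wait) = {s0, s1, s2, s4}, so the formula holds at s1.

Yes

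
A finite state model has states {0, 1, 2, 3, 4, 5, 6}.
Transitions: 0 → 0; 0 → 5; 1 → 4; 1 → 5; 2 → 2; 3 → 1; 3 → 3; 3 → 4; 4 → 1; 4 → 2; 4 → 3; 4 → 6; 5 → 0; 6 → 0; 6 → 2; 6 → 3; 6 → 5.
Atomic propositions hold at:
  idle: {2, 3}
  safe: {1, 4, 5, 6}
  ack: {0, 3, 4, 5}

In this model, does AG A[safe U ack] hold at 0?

A[safe U ack]: least fixpoint, start Z0 = Sat(ack) = {0, 3, 4, 5}, add states in Sat(safe) with every successor in Z. Z1 = {0, 1, 3, 4, 5}; fixed.
Sat(A[safe U ack]) = {0, 1, 3, 4, 5}
AG A[safe U ack]: greatest fixpoint, start Z0 = {0, 1, 3, 4, 5}, keep only states in Sat with every successor in Z. Z1 = {0, 1, 3, 5}; Z2 = {0, 5}; fixed.
Sat(AG A[safe U ack]) = {0, 5}
0 ∈ Sat(AG A[safe U ack]) = {0, 5}, so the formula holds at 0.

Yes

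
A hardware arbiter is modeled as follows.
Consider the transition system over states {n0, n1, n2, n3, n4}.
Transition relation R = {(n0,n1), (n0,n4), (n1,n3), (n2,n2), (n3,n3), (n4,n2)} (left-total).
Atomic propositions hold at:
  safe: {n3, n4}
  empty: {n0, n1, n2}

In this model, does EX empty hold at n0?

Sat(EX empty) = {s : some successor in {n0, n1, n2}} = {n0, n2, n4}
n0 ∈ Sat(EX empty) = {n0, n2, n4}, so the formula holds at n0.

Yes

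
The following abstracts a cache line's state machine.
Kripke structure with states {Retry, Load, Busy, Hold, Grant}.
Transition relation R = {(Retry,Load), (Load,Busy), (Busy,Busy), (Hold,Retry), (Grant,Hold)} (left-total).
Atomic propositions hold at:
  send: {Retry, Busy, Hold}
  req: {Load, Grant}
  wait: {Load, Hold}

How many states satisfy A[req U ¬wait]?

4

Sat(¬wait) = {Retry, Busy, Grant}
A[req U ¬wait]: least fixpoint, start Z0 = Sat(¬wait) = {Retry, Busy, Grant}, add states in Sat(req) with every successor in Z. Z1 = {Retry, Load, Busy, Grant}; fixed.
Sat(A[req U ¬wait]) = {Retry, Load, Busy, Grant}
|Sat(A[req U ¬wait])| = |{Retry, Load, Busy, Grant}| = 4.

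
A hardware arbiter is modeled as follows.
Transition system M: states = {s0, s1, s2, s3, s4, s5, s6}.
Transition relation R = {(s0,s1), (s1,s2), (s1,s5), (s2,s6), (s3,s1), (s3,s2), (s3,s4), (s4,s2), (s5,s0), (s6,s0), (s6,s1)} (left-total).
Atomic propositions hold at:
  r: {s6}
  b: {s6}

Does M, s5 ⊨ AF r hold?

AF r: least fixpoint, start Z0 = {s6}, add states with every successor in Z. Z1 = {s2, s6}; Z2 = {s2, s4, s6}; fixed.
Sat(AF r) = {s2, s4, s6}
s5 ∉ Sat(AF r) = {s2, s4, s6}, so the formula does not hold at s5.

No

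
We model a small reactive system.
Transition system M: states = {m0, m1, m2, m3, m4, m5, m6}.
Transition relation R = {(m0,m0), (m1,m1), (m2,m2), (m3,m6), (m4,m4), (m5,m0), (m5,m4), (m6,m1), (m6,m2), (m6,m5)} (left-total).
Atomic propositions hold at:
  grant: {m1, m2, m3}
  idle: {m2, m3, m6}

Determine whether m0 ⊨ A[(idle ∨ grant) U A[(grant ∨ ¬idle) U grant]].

Sat(idle ∨ grant) = {m1, m2, m3, m6}
Sat(¬idle) = {m0, m1, m4, m5}
Sat(grant ∨ ¬idle) = {m0, m1, m2, m3, m4, m5}
A[(grant ∨ ¬idle) U grant]: least fixpoint, start Z0 = Sat(grant) = {m1, m2, m3}, add states in Sat(grant ∨ ¬idle) with every successor in Z. Already a fixed point.
Sat(A[(grant ∨ ¬idle) U grant]) = {m1, m2, m3}
A[(idle ∨ grant) U A[(grant ∨ ¬idle) U grant]]: least fixpoint, start Z0 = Sat(A[(grant ∨ ¬idle) U grant]) = {m1, m2, m3}, add states in Sat(idle ∨ grant) with every successor in Z. Already a fixed point.
Sat(A[(idle ∨ grant) U A[(grant ∨ ¬idle) U grant]]) = {m1, m2, m3}
m0 ∉ Sat(A[(idle ∨ grant) U A[(grant ∨ ¬idle) U grant]]) = {m1, m2, m3}, so the formula does not hold at m0.

No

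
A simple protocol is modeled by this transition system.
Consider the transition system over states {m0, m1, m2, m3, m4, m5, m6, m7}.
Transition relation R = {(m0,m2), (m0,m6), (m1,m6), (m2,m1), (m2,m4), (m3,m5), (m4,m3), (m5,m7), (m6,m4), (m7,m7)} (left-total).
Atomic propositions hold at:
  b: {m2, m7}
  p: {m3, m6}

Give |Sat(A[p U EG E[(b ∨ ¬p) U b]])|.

Sat(¬p) = {m0, m1, m2, m4, m5, m7}
Sat(b ∨ ¬p) = {m0, m1, m2, m4, m5, m7}
E[(b ∨ ¬p) U b]: least fixpoint, start Z0 = Sat(b) = {m2, m7}, add states in Sat(b ∨ ¬p) with some successor in Z. Z1 = {m0, m2, m5, m7}; fixed.
Sat(E[(b ∨ ¬p) U b]) = {m0, m2, m5, m7}
EG E[(b ∨ ¬p) U b]: greatest fixpoint, start Z0 = {m0, m2, m5, m7}, keep only states in Sat with some successor in Z. Z1 = {m0, m5, m7}; Z2 = {m5, m7}; fixed.
Sat(EG E[(b ∨ ¬p) U b]) = {m5, m7}
A[p U EG E[(b ∨ ¬p) U b]]: least fixpoint, start Z0 = Sat(EG E[(b ∨ ¬p) U b]) = {m5, m7}, add states in Sat(p) with every successor in Z. Z1 = {m3, m5, m7}; fixed.
Sat(A[p U EG E[(b ∨ ¬p) U b]]) = {m3, m5, m7}
|Sat(A[p U EG E[(b ∨ ¬p) U b]])| = |{m3, m5, m7}| = 3.

3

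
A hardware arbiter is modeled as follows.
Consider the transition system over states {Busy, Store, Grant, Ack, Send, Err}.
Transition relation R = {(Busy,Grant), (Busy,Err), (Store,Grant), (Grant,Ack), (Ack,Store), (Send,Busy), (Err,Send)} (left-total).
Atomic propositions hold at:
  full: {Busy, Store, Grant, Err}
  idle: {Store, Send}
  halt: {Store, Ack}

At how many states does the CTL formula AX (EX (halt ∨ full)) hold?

Sat(halt ∨ full) = {Busy, Store, Grant, Ack, Err}
Sat(EX (halt ∨ full)) = {s : some successor in {Busy, Store, Grant, Ack, Err}} = {Busy, Store, Grant, Ack, Send}
Sat(AX (EX (halt ∨ full))) = {s : every successor in {Busy, Store, Grant, Ack, Send}} = {Store, Grant, Ack, Send, Err}
|Sat(AX (EX (halt ∨ full)))| = |{Store, Grant, Ack, Send, Err}| = 5.

5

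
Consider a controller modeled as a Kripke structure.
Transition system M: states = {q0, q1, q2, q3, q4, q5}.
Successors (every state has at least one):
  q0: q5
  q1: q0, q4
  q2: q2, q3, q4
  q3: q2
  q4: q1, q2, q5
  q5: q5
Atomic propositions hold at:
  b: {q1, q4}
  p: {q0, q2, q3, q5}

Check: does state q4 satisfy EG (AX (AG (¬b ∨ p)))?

No

Sat(¬b) = {q0, q2, q3, q5}
Sat(¬b ∨ p) = {q0, q2, q3, q5}
AG (¬b ∨ p): greatest fixpoint, start Z0 = {q0, q2, q3, q5}, keep only states in Sat with every successor in Z. Z1 = {q0, q3, q5}; Z2 = {q0, q5}; fixed.
Sat(AG (¬b ∨ p)) = {q0, q5}
Sat(AX (AG (¬b ∨ p))) = {s : every successor in {q0, q5}} = {q0, q5}
EG (AX (AG (¬b ∨ p))): greatest fixpoint, start Z0 = {q0, q5}, keep only states in Sat with some successor in Z. Already a fixed point.
Sat(EG (AX (AG (¬b ∨ p)))) = {q0, q5}
q4 ∉ Sat(EG (AX (AG (¬b ∨ p)))) = {q0, q5}, so the formula does not hold at q4.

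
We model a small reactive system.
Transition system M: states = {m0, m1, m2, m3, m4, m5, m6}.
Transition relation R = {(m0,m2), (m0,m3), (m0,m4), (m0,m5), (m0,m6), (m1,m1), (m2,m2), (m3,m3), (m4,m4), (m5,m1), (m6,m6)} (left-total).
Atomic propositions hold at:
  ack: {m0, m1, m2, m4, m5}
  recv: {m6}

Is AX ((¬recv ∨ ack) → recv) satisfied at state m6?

Sat(¬recv) = {m0, m1, m2, m3, m4, m5}
Sat(¬recv ∨ ack) = {m0, m1, m2, m3, m4, m5}
Sat((¬recv ∨ ack) → recv) = {m6}
Sat(AX ((¬recv ∨ ack) → recv)) = {s : every successor in {m6}} = {m6}
m6 ∈ Sat(AX ((¬recv ∨ ack) → recv)) = {m6}, so the formula holds at m6.

Yes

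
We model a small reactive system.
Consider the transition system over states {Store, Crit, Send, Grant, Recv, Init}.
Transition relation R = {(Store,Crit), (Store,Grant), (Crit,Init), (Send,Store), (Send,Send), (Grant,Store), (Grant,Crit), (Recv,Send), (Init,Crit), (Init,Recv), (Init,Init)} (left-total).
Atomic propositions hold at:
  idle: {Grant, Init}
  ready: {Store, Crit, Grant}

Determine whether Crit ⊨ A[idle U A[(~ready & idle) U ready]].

Sat(~ready) = {Send, Recv, Init}
Sat(~ready & idle) = {Init}
A[(~ready & idle) U ready]: least fixpoint, start Z0 = Sat(ready) = {Store, Crit, Grant}, add states in Sat(~ready & idle) with every successor in Z. Already a fixed point.
Sat(A[(~ready & idle) U ready]) = {Store, Crit, Grant}
A[idle U A[(~ready & idle) U ready]]: least fixpoint, start Z0 = Sat(A[(~ready & idle) U ready]) = {Store, Crit, Grant}, add states in Sat(idle) with every successor in Z. Already a fixed point.
Sat(A[idle U A[(~ready & idle) U ready]]) = {Store, Crit, Grant}
Crit ∈ Sat(A[idle U A[(~ready & idle) U ready]]) = {Store, Crit, Grant}, so the formula holds at Crit.

Yes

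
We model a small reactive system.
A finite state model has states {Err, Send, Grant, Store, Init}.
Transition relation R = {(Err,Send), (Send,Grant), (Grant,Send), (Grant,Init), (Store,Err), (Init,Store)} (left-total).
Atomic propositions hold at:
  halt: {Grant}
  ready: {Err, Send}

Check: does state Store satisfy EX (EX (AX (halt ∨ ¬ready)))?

Yes

Sat(¬ready) = {Grant, Store, Init}
Sat(halt ∨ ¬ready) = {Grant, Store, Init}
Sat(AX (halt ∨ ¬ready)) = {s : every successor in {Grant, Store, Init}} = {Send, Init}
Sat(EX (AX (halt ∨ ¬ready))) = {s : some successor in {Send, Init}} = {Err, Grant}
Sat(EX (EX (AX (halt ∨ ¬ready)))) = {s : some successor in {Err, Grant}} = {Send, Store}
Store ∈ Sat(EX (EX (AX (halt ∨ ¬ready)))) = {Send, Store}, so the formula holds at Store.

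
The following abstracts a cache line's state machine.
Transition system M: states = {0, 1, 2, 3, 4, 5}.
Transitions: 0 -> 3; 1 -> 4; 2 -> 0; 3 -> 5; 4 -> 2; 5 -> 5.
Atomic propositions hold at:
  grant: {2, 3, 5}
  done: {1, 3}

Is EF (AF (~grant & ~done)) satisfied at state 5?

Sat(~grant) = {0, 1, 4}
Sat(~done) = {0, 2, 4, 5}
Sat(~grant & ~done) = {0, 4}
AF (~grant & ~done): least fixpoint, start Z0 = {0, 4}, add states with every successor in Z. Z1 = {0, 1, 2, 4}; fixed.
Sat(AF (~grant & ~done)) = {0, 1, 2, 4}
EF (AF (~grant & ~done)): least fixpoint, start Z0 = {0, 1, 2, 4}, add states with some successor in Z. Already a fixed point.
Sat(EF (AF (~grant & ~done))) = {0, 1, 2, 4}
5 ∉ Sat(EF (AF (~grant & ~done))) = {0, 1, 2, 4}, so the formula does not hold at 5.

No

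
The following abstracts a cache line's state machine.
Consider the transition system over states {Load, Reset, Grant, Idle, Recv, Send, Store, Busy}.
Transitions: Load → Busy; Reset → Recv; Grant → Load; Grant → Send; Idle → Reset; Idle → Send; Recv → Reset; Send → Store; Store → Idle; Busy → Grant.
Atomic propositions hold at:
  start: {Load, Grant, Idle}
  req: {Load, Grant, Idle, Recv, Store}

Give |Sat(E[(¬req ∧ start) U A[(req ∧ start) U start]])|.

Sat(¬req) = {Reset, Send, Busy}
Sat(¬req ∧ start) = ∅
Sat(req ∧ start) = {Load, Grant, Idle}
A[(req ∧ start) U start]: least fixpoint, start Z0 = Sat(start) = {Load, Grant, Idle}, add states in Sat(req ∧ start) with every successor in Z. Already a fixed point.
Sat(A[(req ∧ start) U start]) = {Load, Grant, Idle}
E[(¬req ∧ start) U A[(req ∧ start) U start]]: least fixpoint, start Z0 = Sat(A[(req ∧ start) U start]) = {Load, Grant, Idle}, add states in Sat(¬req ∧ start) with some successor in Z. Already a fixed point.
Sat(E[(¬req ∧ start) U A[(req ∧ start) U start]]) = {Load, Grant, Idle}
|Sat(E[(¬req ∧ start) U A[(req ∧ start) U start]])| = |{Load, Grant, Idle}| = 3.

3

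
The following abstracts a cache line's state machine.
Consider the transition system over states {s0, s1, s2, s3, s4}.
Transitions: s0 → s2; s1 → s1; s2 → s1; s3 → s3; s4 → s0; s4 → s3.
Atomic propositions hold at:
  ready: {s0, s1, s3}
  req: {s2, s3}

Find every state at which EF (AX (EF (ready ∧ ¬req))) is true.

{s0, s1, s2, s4}

Sat(¬req) = {s0, s1, s4}
Sat(ready ∧ ¬req) = {s0, s1}
EF (ready ∧ ¬req): least fixpoint, start Z0 = {s0, s1}, add states with some successor in Z. Z1 = {s0, s1, s2, s4}; fixed.
Sat(EF (ready ∧ ¬req)) = {s0, s1, s2, s4}
Sat(AX (EF (ready ∧ ¬req))) = {s : every successor in {s0, s1, s2, s4}} = {s0, s1, s2}
EF (AX (EF (ready ∧ ¬req))): least fixpoint, start Z0 = {s0, s1, s2}, add states with some successor in Z. Z1 = {s0, s1, s2, s4}; fixed.
Sat(EF (AX (EF (ready ∧ ¬req)))) = {s0, s1, s2, s4}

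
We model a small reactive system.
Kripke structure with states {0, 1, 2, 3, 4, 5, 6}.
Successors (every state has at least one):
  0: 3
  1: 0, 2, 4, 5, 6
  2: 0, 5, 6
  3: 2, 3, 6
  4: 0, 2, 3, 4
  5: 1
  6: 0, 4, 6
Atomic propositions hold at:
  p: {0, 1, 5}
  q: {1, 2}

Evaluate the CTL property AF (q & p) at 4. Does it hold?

No

Sat(q & p) = {1}
AF (q & p): least fixpoint, start Z0 = {1}, add states with every successor in Z. Z1 = {1, 5}; fixed.
Sat(AF (q & p)) = {1, 5}
4 ∉ Sat(AF (q & p)) = {1, 5}, so the formula does not hold at 4.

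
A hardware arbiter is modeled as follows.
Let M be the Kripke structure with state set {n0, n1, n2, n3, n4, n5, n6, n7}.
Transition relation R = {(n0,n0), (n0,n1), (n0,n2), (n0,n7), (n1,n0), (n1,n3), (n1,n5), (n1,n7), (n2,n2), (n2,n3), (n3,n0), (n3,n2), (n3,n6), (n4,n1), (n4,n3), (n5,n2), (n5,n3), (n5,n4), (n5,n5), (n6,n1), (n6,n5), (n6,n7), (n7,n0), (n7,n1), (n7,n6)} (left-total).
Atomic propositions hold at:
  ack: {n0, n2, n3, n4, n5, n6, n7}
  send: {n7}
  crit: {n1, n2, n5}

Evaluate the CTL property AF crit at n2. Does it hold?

AF crit: least fixpoint, start Z0 = {n1, n2, n5}, add states with every successor in Z. Already a fixed point.
Sat(AF crit) = {n1, n2, n5}
n2 ∈ Sat(AF crit) = {n1, n2, n5}, so the formula holds at n2.

Yes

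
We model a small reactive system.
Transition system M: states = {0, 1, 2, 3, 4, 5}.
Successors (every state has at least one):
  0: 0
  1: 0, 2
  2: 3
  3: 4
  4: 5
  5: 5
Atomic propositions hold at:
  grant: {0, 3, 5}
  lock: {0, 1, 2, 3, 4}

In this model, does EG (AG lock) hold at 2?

AG lock: greatest fixpoint, start Z0 = {0, 1, 2, 3, 4}, keep only states in Sat with every successor in Z. Z1 = {0, 1, 2, 3}; Z2 = {0, 1, 2}; Z3 = {0, 1}; Z4 = {0}; fixed.
Sat(AG lock) = {0}
EG (AG lock): greatest fixpoint, start Z0 = {0}, keep only states in Sat with some successor in Z. Already a fixed point.
Sat(EG (AG lock)) = {0}
2 ∉ Sat(EG (AG lock)) = {0}, so the formula does not hold at 2.

No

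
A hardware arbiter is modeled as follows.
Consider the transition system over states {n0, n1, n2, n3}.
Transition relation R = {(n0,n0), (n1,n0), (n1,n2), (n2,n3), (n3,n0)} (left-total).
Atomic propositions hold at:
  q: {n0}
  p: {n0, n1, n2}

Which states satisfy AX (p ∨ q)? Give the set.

{n0, n1, n3}

Sat(p ∨ q) = {n0, n1, n2}
Sat(AX (p ∨ q)) = {s : every successor in {n0, n1, n2}} = {n0, n1, n3}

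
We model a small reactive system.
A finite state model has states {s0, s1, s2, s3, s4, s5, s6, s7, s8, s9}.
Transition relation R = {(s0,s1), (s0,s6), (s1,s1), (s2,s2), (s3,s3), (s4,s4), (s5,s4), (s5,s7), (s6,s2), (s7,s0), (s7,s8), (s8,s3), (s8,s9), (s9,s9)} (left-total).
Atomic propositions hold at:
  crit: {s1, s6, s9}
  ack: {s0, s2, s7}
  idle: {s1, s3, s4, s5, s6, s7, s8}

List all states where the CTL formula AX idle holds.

{s0, s1, s3, s4, s5}

Sat(AX idle) = {s : every successor in {s1, s3, s4, s5, s6, s7, s8}} = {s0, s1, s3, s4, s5}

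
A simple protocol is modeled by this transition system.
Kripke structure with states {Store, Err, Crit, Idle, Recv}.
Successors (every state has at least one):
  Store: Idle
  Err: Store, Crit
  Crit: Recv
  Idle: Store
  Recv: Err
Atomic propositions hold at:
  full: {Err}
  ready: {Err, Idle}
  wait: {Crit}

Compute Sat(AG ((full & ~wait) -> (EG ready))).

{Store, Idle}

Sat(~wait) = {Store, Err, Idle, Recv}
Sat(full & ~wait) = {Err}
EG ready: greatest fixpoint, start Z0 = {Err, Idle}, keep only states in Sat with some successor in Z. Z1 = ∅; fixed.
Sat(EG ready) = ∅
Sat((full & ~wait) -> (EG ready)) = {Store, Crit, Idle, Recv}
AG ((full & ~wait) -> (EG ready)): greatest fixpoint, start Z0 = {Store, Crit, Idle, Recv}, keep only states in Sat with every successor in Z. Z1 = {Store, Crit, Idle}; Z2 = {Store, Idle}; fixed.
Sat(AG ((full & ~wait) -> (EG ready))) = {Store, Idle}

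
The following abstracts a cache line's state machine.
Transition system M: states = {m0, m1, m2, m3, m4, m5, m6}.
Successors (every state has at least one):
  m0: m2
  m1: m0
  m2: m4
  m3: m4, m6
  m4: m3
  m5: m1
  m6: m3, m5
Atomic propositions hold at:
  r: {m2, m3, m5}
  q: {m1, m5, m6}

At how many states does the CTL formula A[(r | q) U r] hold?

4

Sat(r | q) = {m1, m2, m3, m5, m6}
A[(r | q) U r]: least fixpoint, start Z0 = Sat(r) = {m2, m3, m5}, add states in Sat(r | q) with every successor in Z. Z1 = {m2, m3, m5, m6}; fixed.
Sat(A[(r | q) U r]) = {m2, m3, m5, m6}
|Sat(A[(r | q) U r])| = |{m2, m3, m5, m6}| = 4.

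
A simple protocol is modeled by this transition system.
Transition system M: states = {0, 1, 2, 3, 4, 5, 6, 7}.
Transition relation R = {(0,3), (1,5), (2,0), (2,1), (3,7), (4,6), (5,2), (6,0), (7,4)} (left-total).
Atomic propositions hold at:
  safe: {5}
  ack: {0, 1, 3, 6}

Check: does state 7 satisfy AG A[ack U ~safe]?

Yes

Sat(~safe) = {0, 1, 2, 3, 4, 6, 7}
A[ack U ~safe]: least fixpoint, start Z0 = Sat(~safe) = {0, 1, 2, 3, 4, 6, 7}, add states in Sat(ack) with every successor in Z. Already a fixed point.
Sat(A[ack U ~safe]) = {0, 1, 2, 3, 4, 6, 7}
AG A[ack U ~safe]: greatest fixpoint, start Z0 = {0, 1, 2, 3, 4, 6, 7}, keep only states in Sat with every successor in Z. Z1 = {0, 2, 3, 4, 6, 7}; Z2 = {0, 3, 4, 6, 7}; fixed.
Sat(AG A[ack U ~safe]) = {0, 3, 4, 6, 7}
7 ∈ Sat(AG A[ack U ~safe]) = {0, 3, 4, 6, 7}, so the formula holds at 7.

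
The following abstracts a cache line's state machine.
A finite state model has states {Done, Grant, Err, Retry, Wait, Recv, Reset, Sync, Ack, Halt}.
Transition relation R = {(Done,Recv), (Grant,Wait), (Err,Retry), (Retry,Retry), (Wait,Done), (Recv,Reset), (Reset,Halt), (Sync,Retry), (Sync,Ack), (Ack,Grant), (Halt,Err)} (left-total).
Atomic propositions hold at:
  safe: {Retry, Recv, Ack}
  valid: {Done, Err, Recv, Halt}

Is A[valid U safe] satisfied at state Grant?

No

A[valid U safe]: least fixpoint, start Z0 = Sat(safe) = {Retry, Recv, Ack}, add states in Sat(valid) with every successor in Z. Z1 = {Done, Err, Retry, Recv, Ack}; Z2 = {Done, Err, Retry, Recv, Ack, Halt}; fixed.
Sat(A[valid U safe]) = {Done, Err, Retry, Recv, Ack, Halt}
Grant ∉ Sat(A[valid U safe]) = {Done, Err, Retry, Recv, Ack, Halt}, so the formula does not hold at Grant.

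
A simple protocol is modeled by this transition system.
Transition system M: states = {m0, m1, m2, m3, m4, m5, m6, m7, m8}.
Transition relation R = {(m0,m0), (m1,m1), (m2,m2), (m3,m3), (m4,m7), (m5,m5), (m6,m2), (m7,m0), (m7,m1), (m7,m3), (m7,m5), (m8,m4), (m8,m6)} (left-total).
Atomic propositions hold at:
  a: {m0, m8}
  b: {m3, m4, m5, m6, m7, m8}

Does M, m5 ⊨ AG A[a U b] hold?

A[a U b]: least fixpoint, start Z0 = Sat(b) = {m3, m4, m5, m6, m7, m8}, add states in Sat(a) with every successor in Z. Already a fixed point.
Sat(A[a U b]) = {m3, m4, m5, m6, m7, m8}
AG A[a U b]: greatest fixpoint, start Z0 = {m3, m4, m5, m6, m7, m8}, keep only states in Sat with every successor in Z. Z1 = {m3, m4, m5, m8}; Z2 = {m3, m5}; fixed.
Sat(AG A[a U b]) = {m3, m5}
m5 ∈ Sat(AG A[a U b]) = {m3, m5}, so the formula holds at m5.

Yes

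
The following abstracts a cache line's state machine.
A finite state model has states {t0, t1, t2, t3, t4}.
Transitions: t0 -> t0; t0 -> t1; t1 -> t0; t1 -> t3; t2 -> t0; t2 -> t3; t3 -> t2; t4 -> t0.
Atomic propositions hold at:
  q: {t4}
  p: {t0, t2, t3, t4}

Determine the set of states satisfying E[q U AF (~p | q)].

Sat(~p) = {t1}
Sat(~p | q) = {t1, t4}
AF (~p | q): least fixpoint, start Z0 = {t1, t4}, add states with every successor in Z. Already a fixed point.
Sat(AF (~p | q)) = {t1, t4}
E[q U AF (~p | q)]: least fixpoint, start Z0 = Sat(AF (~p | q)) = {t1, t4}, add states in Sat(q) with some successor in Z. Already a fixed point.
Sat(E[q U AF (~p | q)]) = {t1, t4}

{t1, t4}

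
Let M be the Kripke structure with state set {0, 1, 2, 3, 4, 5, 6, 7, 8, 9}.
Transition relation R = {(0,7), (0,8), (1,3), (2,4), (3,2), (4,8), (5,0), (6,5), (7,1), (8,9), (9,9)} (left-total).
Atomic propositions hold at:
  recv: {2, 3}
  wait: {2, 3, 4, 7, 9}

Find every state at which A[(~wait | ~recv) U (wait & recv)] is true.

Sat(~wait) = {0, 1, 5, 6, 8}
Sat(~recv) = {0, 1, 4, 5, 6, 7, 8, 9}
Sat(~wait | ~recv) = {0, 1, 4, 5, 6, 7, 8, 9}
Sat(wait & recv) = {2, 3}
A[(~wait | ~recv) U (wait & recv)]: least fixpoint, start Z0 = Sat((wait & recv)) = {2, 3}, add states in Sat(~wait | ~recv) with every successor in Z. Z1 = {1, 2, 3}; Z2 = {1, 2, 3, 7}; fixed.
Sat(A[(~wait | ~recv) U (wait & recv)]) = {1, 2, 3, 7}

{1, 2, 3, 7}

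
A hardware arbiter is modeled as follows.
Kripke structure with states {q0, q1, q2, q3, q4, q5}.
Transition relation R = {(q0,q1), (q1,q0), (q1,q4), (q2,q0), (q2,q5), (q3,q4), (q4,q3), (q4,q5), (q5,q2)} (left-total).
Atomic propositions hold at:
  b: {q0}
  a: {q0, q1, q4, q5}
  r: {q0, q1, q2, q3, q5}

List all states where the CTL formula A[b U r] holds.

A[b U r]: least fixpoint, start Z0 = Sat(r) = {q0, q1, q2, q3, q5}, add states in Sat(b) with every successor in Z. Already a fixed point.
Sat(A[b U r]) = {q0, q1, q2, q3, q5}

{q0, q1, q2, q3, q5}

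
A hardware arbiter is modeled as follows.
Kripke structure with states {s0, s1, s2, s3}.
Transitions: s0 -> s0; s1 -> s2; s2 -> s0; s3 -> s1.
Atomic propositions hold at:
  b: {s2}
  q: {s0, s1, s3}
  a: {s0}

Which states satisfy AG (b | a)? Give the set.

Sat(b | a) = {s0, s2}
AG (b | a): greatest fixpoint, start Z0 = {s0, s2}, keep only states in Sat with every successor in Z. Already a fixed point.
Sat(AG (b | a)) = {s0, s2}

{s0, s2}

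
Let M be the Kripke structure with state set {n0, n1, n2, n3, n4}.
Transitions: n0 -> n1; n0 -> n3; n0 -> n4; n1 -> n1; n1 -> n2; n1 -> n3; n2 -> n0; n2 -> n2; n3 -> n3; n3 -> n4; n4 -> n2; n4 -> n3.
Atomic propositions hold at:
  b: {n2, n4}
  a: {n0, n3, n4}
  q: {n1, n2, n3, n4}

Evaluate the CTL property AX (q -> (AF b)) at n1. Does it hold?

No

AF b: least fixpoint, start Z0 = {n2, n4}, add states with every successor in Z. Already a fixed point.
Sat(AF b) = {n2, n4}
Sat(q -> (AF b)) = {n0, n2, n4}
Sat(AX (q -> (AF b))) = {s : every successor in {n0, n2, n4}} = {n2}
n1 ∉ Sat(AX (q -> (AF b))) = {n2}, so the formula does not hold at n1.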